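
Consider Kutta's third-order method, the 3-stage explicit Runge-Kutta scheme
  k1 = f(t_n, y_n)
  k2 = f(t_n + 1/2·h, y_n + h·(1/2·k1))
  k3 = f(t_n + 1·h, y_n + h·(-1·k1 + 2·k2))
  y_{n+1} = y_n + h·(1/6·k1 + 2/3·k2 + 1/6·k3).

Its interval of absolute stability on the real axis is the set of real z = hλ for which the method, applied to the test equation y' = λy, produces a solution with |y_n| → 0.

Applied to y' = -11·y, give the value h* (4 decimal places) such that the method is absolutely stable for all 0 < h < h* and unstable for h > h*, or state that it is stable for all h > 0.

(-2.5127,0); λ=-11 ⇒ h* = 0.2284.

With y'=λy (z=hλ):
  order 3, 3-stage ⇒ R(z)=1+z+z^2/2+z^3/6
  (e.g. R(-0.95)=0.35835, |R|=0.35835)

Boundary: |R(x)|=1, x<0.
x=-0.95: |R|=0.3584
|R(-2.77)|=1.4759 |R(-2.71)|=1.3550 |R(-2.69)|=1.3161
Bisect:
  x_lo=-2.9176 |R|=1.8006  x_hi=-0.3070 |R|=0.7353
  mid=-1.61228 |R|=0.01106 →hi
  mid=-2.26493 |R|=0.63645 →hi
  mid=-2.59125 |R|=1.13382 →lo
  mid=-2.42809 |R|=0.86613 →hi
  mid=-2.50967 |R|=0.99495 →hi
  mid=-2.55046 |R|=1.06310 →lo
  mid=-2.53007 |R|=1.02871 →lo
  mid=-2.51987 |R|=1.01175 →lo
  mid=-2.51477 |R|=1.00333 →lo
  ...
  [-2.51286,-2.51270] ⇒ x*=-2.5127
So |R|<1 on (-2.5127, 0).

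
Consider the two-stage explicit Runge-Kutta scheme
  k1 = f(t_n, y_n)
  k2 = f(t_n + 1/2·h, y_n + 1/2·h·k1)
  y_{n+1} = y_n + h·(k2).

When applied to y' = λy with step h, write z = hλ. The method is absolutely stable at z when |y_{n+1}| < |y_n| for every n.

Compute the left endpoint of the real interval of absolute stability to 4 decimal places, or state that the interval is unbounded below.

On y'=λy, z=hλ:
  k1=λy_n ⇒ h·k1=z·y_n;  k2=λ(1+1/2z)y_n ⇒ h·k2=z(1+1/2z)y_n
  y_{n+1}/y_n = 1 + z(1+1/2z) = 1 + z + 1/2z²
  so R(z) = 1 + z + 1/2z².

Need |R(x)|<1, x<0.
x=-1.51: |R|=0.6300
R=1: x+1/2x²=0 ⇒ x=−2=-2.0000; min R=1−1/(4·1/2)=0.5000>−1
Confirm numerically:
  x=-1.469: |R|=0.60998 <1
  x=-1.334: |R|=0.55578 <1
  x=-1.185: |R|=0.51711 <1
  x=-2.598: |R|=1.77680 >1
  x=-2.313: |R|=1.36198 >1
Interval (-2.0000, 0).

left endpoint -2.0000.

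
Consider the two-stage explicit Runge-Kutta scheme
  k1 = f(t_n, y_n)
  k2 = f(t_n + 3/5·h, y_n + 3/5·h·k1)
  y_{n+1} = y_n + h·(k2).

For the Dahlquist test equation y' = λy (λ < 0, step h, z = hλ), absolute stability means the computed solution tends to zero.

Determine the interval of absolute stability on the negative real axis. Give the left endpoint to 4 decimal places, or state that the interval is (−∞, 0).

With y'=λy (z=hλ):
  k1=λy_n ⇒ h·k1=z·y_n;  k2=λ(1+3/5z)y_n ⇒ h·k2=z(1+3/5z)y_n
  y_{n+1}/y_n = 1 + z(1+3/5z) = 1 + z + 3/5z²
  ⇒ R(z) = 1 + z + 3/5z².

Solve |R(x)|<1 on ℝ⁻.
x=-0.54: |R|=0.6350
R=1: x+3/5x²=0 ⇒ x=−5/3=-1.6667; min R=1−1/(4·3/5)=0.5833>−1
Confirm numerically:
  x=-1.128: |R|=0.63543 <1
  x=-1.016: |R|=0.60335 <1
  x=-0.974: |R|=0.59521 <1
  x=-0.951: |R|=0.59164 <1
  x=-2.250: |R|=1.78750 >1
  x=-2.113: |R|=1.56586 >1
  x=-2.087: |R|=1.52634 >1
Interval (-1.6667, 0).

z∈(-1.6667,0).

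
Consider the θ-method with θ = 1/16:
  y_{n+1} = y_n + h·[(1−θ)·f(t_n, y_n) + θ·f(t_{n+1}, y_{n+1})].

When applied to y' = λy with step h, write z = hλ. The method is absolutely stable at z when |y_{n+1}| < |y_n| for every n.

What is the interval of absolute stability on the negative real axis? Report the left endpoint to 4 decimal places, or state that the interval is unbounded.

z∈(-2.2857,0).

Test eqn y'=λy, z=hλ:
  y_{n+1} = y_n + z·[15/16·y_n + 1/16·y_{n+1}] ⇒ (1 − 1/16z)y_{n+1} = (1 + 15/16z)y_n
  Hence R(z) = (1 + 15/16z)/(1 − 1/16z).

Boundary: |R(x)|=1, x<0.
x=-0.82: |R|=0.2200
R=−1: 1+15/16x = −1+1/16x ⇒ -7/8x=2 ⇒ x=2/(-7/8)=-2.2857
Confirm numerically:
  x=-1.890: |R|=0.69033 <1
  x=-1.781: |R|=0.60261 <1
  x=-1.223: |R|=0.13616 <1
  x=-1.181: |R|=0.09982 <1
  x=-2.675: |R|=1.29183 >1
  x=-2.419: |R|=1.10131 >1
Stable set (-2.2857, 0).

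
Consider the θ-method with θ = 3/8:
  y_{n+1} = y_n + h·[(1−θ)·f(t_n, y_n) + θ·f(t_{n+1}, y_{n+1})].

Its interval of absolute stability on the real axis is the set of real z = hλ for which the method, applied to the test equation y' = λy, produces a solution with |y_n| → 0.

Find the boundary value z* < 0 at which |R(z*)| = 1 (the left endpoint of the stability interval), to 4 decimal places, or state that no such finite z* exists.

z* = -8.0000.

On y'=λy, z=hλ:
  y_{n+1} = y_n + z·[5/8·y_n + 3/8·y_{n+1}] ⇒ (1 − 3/8z)y_{n+1} = (1 + 5/8z)y_n
  ⇒ R(z) = (1 + 5/8z)/(1 − 3/8z).

Need |R(x)|<1, x<0.
x=-1.49: |R|=0.0441
R=−1: 1+5/8x = −1+3/8x ⇒ -1/4x=2 ⇒ x=2/(-1/4)=-8.0000
Confirm numerically:
  x=-7.683: |R|=0.97958 <1
  x=-7.512: |R|=0.96804 <1
  x=-4.885: |R|=0.72501 <1
  x=-8.358: |R|=1.02165 >1
  x=-8.260: |R|=1.01586 >1
So |R|<1 on (-8.0000, 0).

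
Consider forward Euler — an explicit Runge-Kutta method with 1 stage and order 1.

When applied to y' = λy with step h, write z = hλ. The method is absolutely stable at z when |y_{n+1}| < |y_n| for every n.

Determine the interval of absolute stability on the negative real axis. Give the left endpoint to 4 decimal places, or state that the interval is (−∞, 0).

z∈(-2.0000,0).

Test eqn y'=λy, z=hλ:
  order 1, 1-stage ⇒ R(z)=1+z
  (e.g. R(-1.44)=-0.44000, |R|=0.44000)

Need |R(x)|<1, x<0.
x=-1.44: |R|=0.4400
|R(-1.94)|=0.9400 |R(-1.91)|=0.9100 |R(-1.32)|=0.3200
Bisect:
  x_lo=-2.8988 |R|=1.8988  x_hi=-0.1649 |R|=0.8351
  mid=-1.53186 |R|=0.53186 →hi
  mid=-2.21534 |R|=1.21534 →lo
  mid=-1.87360 |R|=0.87360 →hi
  mid=-2.04447 |R|=1.04447 →lo
  mid=-1.95903 |R|=0.95903 →hi
  mid=-2.00175 |R|=1.00175 →lo
  mid=-1.98039 |R|=0.98039 →hi
  ...
  [-2.00008,-1.99991] ⇒ x*=-2.0000
So |R|<1 on (-2.0000, 0).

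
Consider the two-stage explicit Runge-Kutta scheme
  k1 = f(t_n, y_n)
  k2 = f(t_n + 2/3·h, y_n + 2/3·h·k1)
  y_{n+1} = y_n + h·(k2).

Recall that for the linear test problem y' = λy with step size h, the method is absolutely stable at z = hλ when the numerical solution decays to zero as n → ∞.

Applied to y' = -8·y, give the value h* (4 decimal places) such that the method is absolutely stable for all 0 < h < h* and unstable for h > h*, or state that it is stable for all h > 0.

Test eqn y'=λy, z=hλ:
  k1=λy_n ⇒ h·k1=z·y_n;  k2=λ(1+2/3z)y_n ⇒ h·k2=z(1+2/3z)y_n
  y_{n+1}/y_n = 1 + z(1+2/3z) = 1 + z + 2/3z²
  R(z) = 1 + z + 2/3z².

Boundary: |R(x)|=1, x<0.
x=-1.79: |R|=1.3461
R=1: x+2/3x²=0 ⇒ x=−3/2=-1.5000; min R=1−1/(4·2/3)=0.6250>−1
Confirm numerically:
  x=-1.395: |R|=0.90235 <1
  x=-1.272: |R|=0.80666 <1
  x=-0.960: |R|=0.65440 <1
  x=-1.743: |R|=1.28237 >1
  x=-1.737: |R|=1.27445 >1
  x=-1.644: |R|=1.15782 >1
So |R|<1 on (-1.5000, 0).

(-1.5000,0); λ=-8 ⇒ h* = (3/2)/8 = 0.1875.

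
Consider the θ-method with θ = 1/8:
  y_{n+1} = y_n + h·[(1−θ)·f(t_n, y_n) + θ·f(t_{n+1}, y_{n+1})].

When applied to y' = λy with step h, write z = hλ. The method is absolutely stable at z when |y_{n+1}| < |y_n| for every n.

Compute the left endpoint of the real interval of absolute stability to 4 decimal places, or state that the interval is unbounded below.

left endpoint -2.6667.

On y'=λy, z=hλ:
  y_{n+1} = y_n + z·[7/8·y_n + 1/8·y_{n+1}] ⇒ (1 − 1/8z)y_{n+1} = (1 + 7/8z)y_n
  so R(z) = (1 + 7/8z)/(1 − 1/8z).

Find x<0 with |R(x)|<1.
x=-0.79: |R|=0.2810
R=−1: 1+7/8x = −1+1/8x ⇒ -3/4x=2 ⇒ x=2/(-3/4)=-2.6667
Confirm numerically:
  x=-1.714: |R|=0.41157 <1
  x=-1.401: |R|=0.19221 <1
  x=-1.309: |R|=0.12493 <1
  x=-2.913: |R|=1.13543 >1
  x=-2.728: |R|=1.03430 >1
Stable set (-2.6667, 0).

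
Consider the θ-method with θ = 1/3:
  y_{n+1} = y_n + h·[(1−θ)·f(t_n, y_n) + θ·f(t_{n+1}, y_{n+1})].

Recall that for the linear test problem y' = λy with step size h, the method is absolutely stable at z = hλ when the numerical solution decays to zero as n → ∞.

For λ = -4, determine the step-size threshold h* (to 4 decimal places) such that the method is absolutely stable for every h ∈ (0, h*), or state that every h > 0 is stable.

(-6.0000,0); λ=-4 ⇒ h* = (6)/4 = 1.5000.

On y'=λy, z=hλ:
  y_{n+1} = y_n + z·[2/3·y_n + 1/3·y_{n+1}] ⇒ (1 − 1/3z)y_{n+1} = (1 + 2/3z)y_n
  so R(z) = (1 + 2/3z)/(1 − 1/3z).

Solve |R(x)|<1 on ℝ⁻.
x=-1.36: |R|=0.0642
R=−1: 1+2/3x = −1+1/3x ⇒ -1/3x=2 ⇒ x=2/(-1/3)=-6.0000
Confirm numerically:
  x=-5.287: |R|=0.91396 <1
  x=-4.570: |R|=0.81110 <1
  x=-4.125: |R|=0.73684 <1
  x=-2.733: |R|=0.43014 <1
  x=-6.573: |R|=1.05986 >1
  x=-6.219: |R|=1.02376 >1
  x=-6.102: |R|=1.01121 >1
So |R|<1 on (-6.0000, 0).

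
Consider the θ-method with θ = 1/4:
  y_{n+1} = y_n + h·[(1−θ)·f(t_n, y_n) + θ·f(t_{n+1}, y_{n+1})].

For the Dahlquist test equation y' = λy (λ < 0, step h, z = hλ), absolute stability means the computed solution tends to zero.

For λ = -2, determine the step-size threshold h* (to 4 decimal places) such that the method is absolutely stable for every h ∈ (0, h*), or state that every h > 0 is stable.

On y'=λy, z=hλ:
  y_{n+1} = y_n + z·[3/4·y_n + 1/4·y_{n+1}] ⇒ (1 − 1/4z)y_{n+1} = (1 + 3/4z)y_n
  R(z) = (1 + 3/4z)/(1 − 1/4z).

Solve |R(x)|<1 on ℝ⁻.
x=-1.38: |R|=0.0260
R=−1: 1+3/4x = −1+1/4x ⇒ -1/2x=2 ⇒ x=2/(-1/2)=-4.0000
Confirm numerically:
  x=-3.461: |R|=0.85552 <1
  x=-2.900: |R|=0.68116 <1
  x=-2.774: |R|=0.63803 <1
  x=-2.537: |R|=0.55239 <1
  x=-4.382: |R|=1.09115 >1
  x=-4.295: |R|=1.07113 >1
So |R|<1 on (-4.0000, 0).

(-4.0000,0); λ=-2 ⇒ h* = (4)/2 = 2.0000.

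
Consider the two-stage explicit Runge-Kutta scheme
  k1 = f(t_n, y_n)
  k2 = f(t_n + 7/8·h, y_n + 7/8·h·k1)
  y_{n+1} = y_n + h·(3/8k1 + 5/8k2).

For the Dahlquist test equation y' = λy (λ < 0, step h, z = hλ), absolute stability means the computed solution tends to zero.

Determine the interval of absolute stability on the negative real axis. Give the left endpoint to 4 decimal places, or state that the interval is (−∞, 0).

(-1.8286, 0).

With y'=λy (z=hλ):
  k1=λy_n ⇒ h·k1=z·y_n;  k2=λ(1+7/8z)y_n ⇒ h·k2=z(1+7/8z)y_n
  y_{n+1}/y_n = 1 + 3/8z + 5/8z(1+7/8z) = 1 + z + 35/64z²
  so R(z) = 1 + z + 35/64z².

Find x<0 with |R(x)|<1.
x=-0.33: |R|=0.7296
R=1: x+35/64x²=0 ⇒ x=−64/35=-1.8286; min R=1−1/(4·35/64)=0.5429>−1
Confirm numerically:
  x=-1.607: |R|=0.80528 <1
  x=-1.536: |R|=0.75424 <1
  x=-1.085: |R|=0.55879 <1
  x=-2.207: |R|=1.45675 >1
  x=-2.205: |R|=1.45392 >1
  x=-2.153: |R|=1.38199 >1
Interval (-1.8286, 0).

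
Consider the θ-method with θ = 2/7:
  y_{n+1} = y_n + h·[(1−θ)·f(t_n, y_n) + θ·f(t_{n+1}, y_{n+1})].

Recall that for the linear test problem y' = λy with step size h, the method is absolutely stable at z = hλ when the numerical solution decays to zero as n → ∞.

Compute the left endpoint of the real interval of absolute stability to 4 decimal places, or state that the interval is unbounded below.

Test eqn y'=λy, z=hλ:
  y_{n+1} = y_n + z·[5/7·y_n + 2/7·y_{n+1}] ⇒ (1 − 2/7z)y_{n+1} = (1 + 5/7z)y_n
  R(z) = (1 + 5/7z)/(1 − 2/7z).

Solve |R(x)|<1 on ℝ⁻.
x=-1.14: |R|=0.1401
R=−1: 1+5/7x = −1+2/7x ⇒ -3/7x=2 ⇒ x=2/(-3/7)=-4.6667
Confirm numerically:
  x=-3.873: |R|=0.83853 <1
  x=-3.283: |R|=0.69401 <1
  x=-2.186: |R|=0.34559 <1
  x=-5.140: |R|=1.08218 >1
  x=-5.039: |R|=1.06541 >1
  x=-4.949: |R|=1.05012 >1
So |R|<1 on (-4.6667, 0).

z* = -4.6667.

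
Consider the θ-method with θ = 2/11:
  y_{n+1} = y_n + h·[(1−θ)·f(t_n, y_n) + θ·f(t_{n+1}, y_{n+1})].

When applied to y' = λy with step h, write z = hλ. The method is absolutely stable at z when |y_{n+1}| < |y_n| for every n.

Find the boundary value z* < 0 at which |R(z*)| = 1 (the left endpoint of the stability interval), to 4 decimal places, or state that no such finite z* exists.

left endpoint -3.1429.

On y'=λy, z=hλ:
  y_{n+1} = y_n + z·[9/11·y_n + 2/11·y_{n+1}] ⇒ (1 − 2/11z)y_{n+1} = (1 + 9/11z)y_n
  ⇒ R(z) = (1 + 9/11z)/(1 − 2/11z).

Boundary: |R(x)|=1, x<0.
x=-1.15: |R|=0.0489
R=−1: 1+9/11x = −1+2/11x ⇒ -7/11x=2 ⇒ x=2/(-7/11)=-3.1429
Confirm numerically:
  x=-2.880: |R|=0.89021 <1
  x=-2.228: |R|=0.58566 <1
  x=-1.525: |R|=0.19395 <1
  x=-1.310: |R|=0.05800 <1
  x=-3.305: |R|=1.06445 >1
  x=-3.293: |R|=1.05976 >1
So |R|<1 on (-3.1429, 0).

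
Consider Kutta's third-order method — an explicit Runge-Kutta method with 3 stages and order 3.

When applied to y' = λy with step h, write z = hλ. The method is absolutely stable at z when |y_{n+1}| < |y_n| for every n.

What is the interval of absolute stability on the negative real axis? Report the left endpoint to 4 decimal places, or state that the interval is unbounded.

z∈(-2.5127,0).

With y'=λy (z=hλ):
  order 3, 3-stage ⇒ R(z)=1+z+z^2/2+z^3/6
  (e.g. R(-1.14)=0.26288, |R|=0.26288)

Boundary: |R(x)|=1, x<0.
x=-1.14: |R|=0.2629
|R(-2.13)|=0.4721 |R(-1.92)|=0.2564 |R(-1.24)|=0.2110
Bisect:
  x_lo=-3.0552 |R|=2.1410  x_hi=-0.3351 |R|=0.7148
  mid=-1.69514 |R|=0.07022 →hi
  mid=-2.37516 |R|=0.78767 →hi
  mid=-2.71517 |R|=1.36520 →lo
  mid=-2.54516 |R|=1.05410 →lo
  mid=-2.46016 |R|=0.91561 →hi
  mid=-2.50266 |R|=0.98350 →hi
  mid=-2.52391 |R|=1.01846 →lo
  mid=-2.51329 |R|=1.00089 →lo
  mid=-2.50798 |R|=0.99218 →hi
  mid=-2.51063 |R|=0.99653 →hi
  ...
  [-2.51279,-2.51262] ⇒ x*=-2.5127
Interval (-2.5127, 0).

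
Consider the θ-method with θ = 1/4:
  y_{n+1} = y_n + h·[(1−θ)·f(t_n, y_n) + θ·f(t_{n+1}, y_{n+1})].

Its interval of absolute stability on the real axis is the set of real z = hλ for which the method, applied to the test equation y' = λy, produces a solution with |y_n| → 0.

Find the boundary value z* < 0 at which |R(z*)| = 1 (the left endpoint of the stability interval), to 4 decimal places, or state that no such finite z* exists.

z* = -4.0000.

With y'=λy (z=hλ):
  y_{n+1} = y_n + z·[3/4·y_n + 1/4·y_{n+1}] ⇒ (1 − 1/4z)y_{n+1} = (1 + 3/4z)y_n
  so R(z) = (1 + 3/4z)/(1 − 1/4z).

Solve |R(x)|<1 on ℝ⁻.
x=-0.43: |R|=0.6117
R=−1: 1+3/4x = −1+1/4x ⇒ -1/2x=2 ⇒ x=2/(-1/2)=-4.0000
Confirm numerically:
  x=-3.573: |R|=0.88723 <1
  x=-2.703: |R|=0.61301 <1
  x=-2.699: |R|=0.61158 <1
  x=-2.245: |R|=0.43795 <1
  x=-4.386: |R|=1.09206 >1
  x=-4.384: |R|=1.09160 >1
Stable set (-4.0000, 0).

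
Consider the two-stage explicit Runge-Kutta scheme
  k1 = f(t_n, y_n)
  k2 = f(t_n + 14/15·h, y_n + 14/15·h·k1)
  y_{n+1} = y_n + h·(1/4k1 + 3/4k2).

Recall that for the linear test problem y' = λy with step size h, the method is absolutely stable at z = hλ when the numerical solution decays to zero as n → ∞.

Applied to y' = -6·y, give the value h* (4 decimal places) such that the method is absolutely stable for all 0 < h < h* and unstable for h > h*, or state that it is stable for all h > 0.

(-1.4286,0); λ=-6 ⇒ h* = (10/7)/6 = 0.2381.

On y'=λy, z=hλ:
  k1=λy_n ⇒ h·k1=z·y_n;  k2=λ(1+14/15z)y_n ⇒ h·k2=z(1+14/15z)y_n
  y_{n+1}/y_n = 1 + 1/4z + 3/4z(1+14/15z) = 1 + z + 7/10z²
  so R(z) = 1 + z + 7/10z².

Solve |R(x)|<1 on ℝ⁻.
x=-0.75: |R|=0.6437
R=1: x+7/10x²=0 ⇒ x=−10/7=-1.4286; min R=1−1/(4·7/10)=0.6429>−1
Confirm numerically:
  x=-1.207: |R|=0.81279 <1
  x=-1.206: |R|=0.81211 <1
  x=-0.812: |R|=0.64954 <1
  x=-1.751: |R|=1.39520 >1
  x=-1.713: |R|=1.34106 >1
  x=-1.460: |R|=1.03212 >1
Stable set (-1.4286, 0).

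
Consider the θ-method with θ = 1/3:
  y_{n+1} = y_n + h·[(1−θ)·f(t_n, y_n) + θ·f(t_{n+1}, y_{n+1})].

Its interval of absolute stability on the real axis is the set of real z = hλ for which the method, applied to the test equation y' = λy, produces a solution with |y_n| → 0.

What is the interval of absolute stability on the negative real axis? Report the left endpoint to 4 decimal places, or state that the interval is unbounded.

(-6.0000, 0).

Set f=λy, z=hλ:
  y_{n+1} = y_n + z·[2/3·y_n + 1/3·y_{n+1}] ⇒ (1 − 1/3z)y_{n+1} = (1 + 2/3z)y_n
  Hence R(z) = (1 + 2/3z)/(1 − 1/3z).

Boundary: |R(x)|=1, x<0.
x=-0.9: |R|=0.3077
R=−1: 1+2/3x = −1+1/3x ⇒ -1/3x=2 ⇒ x=2/(-1/3)=-6.0000
Confirm numerically:
  x=-5.252: |R|=0.90936 <1
  x=-5.182: |R|=0.90002 <1
  x=-3.406: |R|=0.59507 <1
  x=-6.301: |R|=1.03236 >1
  x=-6.140: |R|=1.01532 >1
So |R|<1 on (-6.0000, 0).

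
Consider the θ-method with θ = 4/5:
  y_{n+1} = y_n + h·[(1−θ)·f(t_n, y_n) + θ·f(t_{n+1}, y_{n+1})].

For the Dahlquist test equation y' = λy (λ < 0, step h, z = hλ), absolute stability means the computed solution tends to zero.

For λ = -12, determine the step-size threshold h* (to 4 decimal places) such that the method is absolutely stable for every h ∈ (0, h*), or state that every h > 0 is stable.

unbounded; (−∞, 0). Any h>0 works for λ=-12.

Set f=λy, z=hλ:
  y_{n+1} = y_n + z·[1/5·y_n + 4/5·y_{n+1}] ⇒ (1 − 4/5z)y_{n+1} = (1 + 1/5z)y_n
  R(z) = (1 + 1/5z)/(1 − 4/5z).

Solve |R(x)|<1 on ℝ⁻.
x=-0.76: |R|=0.5274
x=-2: |R|=0.2308
x=-10: |R|=0.1111
x=-100: |R|=0.2346
θ=4/5≥1/2 ⇒ |1+1/5x|<|1−4/5x| ∀x<0 ⇒ stable on all of ℝ⁻.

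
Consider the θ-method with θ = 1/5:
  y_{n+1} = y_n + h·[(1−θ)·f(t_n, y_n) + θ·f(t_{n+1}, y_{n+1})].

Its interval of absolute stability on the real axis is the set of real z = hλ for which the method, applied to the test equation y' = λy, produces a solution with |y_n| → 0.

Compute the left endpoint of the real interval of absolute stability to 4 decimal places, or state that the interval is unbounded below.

z* = -3.3333.

Test eqn y'=λy, z=hλ:
  y_{n+1} = y_n + z·[4/5·y_n + 1/5·y_{n+1}] ⇒ (1 − 1/5z)y_{n+1} = (1 + 4/5z)y_n
  R(z) = (1 + 4/5z)/(1 − 1/5z).

Boundary: |R(x)|=1, x<0.
x=-1.75: |R|=0.2963
R=−1: 1+4/5x = −1+1/5x ⇒ -3/5x=2 ⇒ x=2/(-3/5)=-3.3333
Confirm numerically:
  x=-2.793: |R|=0.79199 <1
  x=-2.408: |R|=0.62527 <1
  x=-2.146: |R|=0.50154 <1
  x=-1.771: |R|=0.30778 <1
  x=-3.826: |R|=1.16746 >1
  x=-3.778: |R|=1.15197 >1
Stable set (-3.3333, 0).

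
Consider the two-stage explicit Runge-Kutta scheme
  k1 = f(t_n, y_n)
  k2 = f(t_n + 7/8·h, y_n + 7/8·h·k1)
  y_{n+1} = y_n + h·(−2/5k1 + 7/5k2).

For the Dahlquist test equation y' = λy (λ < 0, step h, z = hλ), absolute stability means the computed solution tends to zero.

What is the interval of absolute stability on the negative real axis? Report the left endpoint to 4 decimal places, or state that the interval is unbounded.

On y'=λy, z=hλ:
  k1=λy_n ⇒ h·k1=z·y_n;  k2=λ(1+7/8z)y_n ⇒ h·k2=z(1+7/8z)y_n
  y_{n+1}/y_n = 1 − 2/5z + 7/5z(1+7/8z) = 1 + z + 49/40z²
  ⇒ R(z) = 1 + z + 49/40z².

Solve |R(x)|<1 on ℝ⁻.
x=-0.39: |R|=0.7963
R=1: x+49/40x²=0 ⇒ x=−40/49=-0.8163; min R=1−1/(4·49/40)=0.7959>−1
Confirm numerically:
  x=-0.641: |R|=0.86233 <1
  x=-0.583: |R|=0.83336 <1
  x=-0.430: |R|=0.79650 <1
  x=-0.339: |R|=0.80178 <1
  x=-1.282: |R|=1.73132 >1
  x=-1.254: |R|=1.67233 >1
  x=-1.137: |R|=1.44664 >1
So |R|<1 on (-0.8163, 0).

(-0.8163, 0).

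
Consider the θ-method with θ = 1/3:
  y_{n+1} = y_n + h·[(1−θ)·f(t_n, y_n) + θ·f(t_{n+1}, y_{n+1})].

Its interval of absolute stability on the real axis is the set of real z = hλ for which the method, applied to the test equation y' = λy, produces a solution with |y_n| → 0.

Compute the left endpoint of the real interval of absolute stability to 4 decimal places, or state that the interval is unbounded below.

With y'=λy (z=hλ):
  y_{n+1} = y_n + z·[2/3·y_n + 1/3·y_{n+1}] ⇒ (1 − 1/3z)y_{n+1} = (1 + 2/3z)y_n
  so R(z) = (1 + 2/3z)/(1 − 1/3z).

Find x<0 with |R(x)|<1.
x=-0.98: |R|=0.2613
R=−1: 1+2/3x = −1+1/3x ⇒ -1/3x=2 ⇒ x=2/(-1/3)=-6.0000
Confirm numerically:
  x=-4.907: |R|=0.86177 <1
  x=-3.845: |R|=0.68517 <1
  x=-3.799: |R|=0.67628 <1
  x=-6.427: |R|=1.04530 >1
  x=-6.331: |R|=1.03547 >1
  x=-6.217: |R|=1.02354 >1
So |R|<1 on (-6.0000, 0).

z* = -6.0000.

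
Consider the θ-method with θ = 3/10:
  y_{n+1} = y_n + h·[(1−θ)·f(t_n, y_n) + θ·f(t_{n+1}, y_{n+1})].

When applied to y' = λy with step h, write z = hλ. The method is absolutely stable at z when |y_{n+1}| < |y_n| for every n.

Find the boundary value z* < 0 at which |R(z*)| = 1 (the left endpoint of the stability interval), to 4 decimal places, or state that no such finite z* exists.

With y'=λy (z=hλ):
  y_{n+1} = y_n + z·[7/10·y_n + 3/10·y_{n+1}] ⇒ (1 − 3/10z)y_{n+1} = (1 + 7/10z)y_n
  R(z) = (1 + 7/10z)/(1 − 3/10z).

Solve |R(x)|<1 on ℝ⁻.
x=-0.58: |R|=0.5060
R=−1: 1+7/10x = −1+3/10x ⇒ -2/5x=2 ⇒ x=2/(-2/5)=-5.0000
Confirm numerically:
  x=-4.840: |R|=0.97390 <1
  x=-4.651: |R|=0.94172 <1
  x=-3.300: |R|=0.65829 <1
  x=-3.109: |R|=0.60863 <1
  x=-5.516: |R|=1.07775 >1
  x=-5.153: |R|=1.02404 >1
Interval (-5.0000, 0).

left endpoint -5.0000.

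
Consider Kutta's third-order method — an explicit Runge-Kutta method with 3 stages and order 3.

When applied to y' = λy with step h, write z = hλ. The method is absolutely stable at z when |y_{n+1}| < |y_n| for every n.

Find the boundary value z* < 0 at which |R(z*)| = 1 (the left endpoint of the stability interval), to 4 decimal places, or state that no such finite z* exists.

On y'=λy, z=hλ:
  order 3, 3-stage ⇒ R(z)=1+z+z^2/2+z^3/6
  (e.g. R(-0.34)=0.71125, |R|=0.71125)

Need |R(x)|<1, x<0.
x=-0.34: |R|=0.7112
|R(-2.81)|=1.5600 |R(-2.19)|=0.5425 |R(-1.78)|=0.1358
Bisect:
  x_lo=-3.2065 |R|=2.5605  x_hi=-0.2408 |R|=0.7859
  mid=-1.72366 |R|=0.09166 →hi
  mid=-2.46510 |R|=0.92336 →hi
  mid=-2.83582 |R|=1.61576 →lo
  mid=-2.65046 |R|=1.24120 →lo
  mid=-2.55778 |R|=1.07559 →lo
  mid=-2.51144 |R|=0.99785 →hi
  mid=-2.53461 |R|=1.03631 →lo
  ...
  [-2.51288,-2.51270] ⇒ x*=-2.5127
So |R|<1 on (-2.5127, 0).

left endpoint -2.5127.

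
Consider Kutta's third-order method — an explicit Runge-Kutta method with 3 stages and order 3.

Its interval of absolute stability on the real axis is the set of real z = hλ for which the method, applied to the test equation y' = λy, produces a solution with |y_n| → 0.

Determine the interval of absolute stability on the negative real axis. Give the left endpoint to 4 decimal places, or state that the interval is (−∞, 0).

z∈(-2.5127,0).

Set f=λy, z=hλ:
  order 3, 3-stage ⇒ R(z)=1+z+z^2/2+z^3/6
  (e.g. R(-0.3)=0.74050, |R|=0.74050)

Boundary: |R(x)|=1, x<0.
x=-0.3: |R|=0.7405
|R(-2.9)|=1.7598 |R(-2.04)|=0.3741 |R(-1.51)|=0.0562
Bisect:
  x_lo=-3.1730 |R|=2.4633  x_hi=-0.3815 |R|=0.6820
  mid=-1.77725 |R|=0.13355 →hi
  mid=-2.47512 |R|=0.93920 →hi
  mid=-2.82406 |R|=1.59020 →lo
  mid=-2.64959 |R|=1.23960 →lo
  mid=-2.56236 |R|=1.08346 →lo
  mid=-2.51874 |R|=1.00989 →lo
  mid=-2.49693 |R|=0.97419 →hi
  mid=-2.50784 |R|=0.99195 →hi
  mid=-2.51329 |R|=1.00089 →lo
  ...
  [-2.51278,-2.51261] ⇒ x*=-2.5127
Interval (-2.5127, 0).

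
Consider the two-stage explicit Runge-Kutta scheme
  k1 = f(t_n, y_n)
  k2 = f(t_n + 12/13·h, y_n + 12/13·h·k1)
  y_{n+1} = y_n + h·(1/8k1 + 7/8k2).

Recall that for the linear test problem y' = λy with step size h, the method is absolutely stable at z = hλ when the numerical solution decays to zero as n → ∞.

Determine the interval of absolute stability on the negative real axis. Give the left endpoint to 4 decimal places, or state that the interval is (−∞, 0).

z∈(-1.2381,0).

Set f=λy, z=hλ:
  k1=λy_n ⇒ h·k1=z·y_n;  k2=λ(1+12/13z)y_n ⇒ h·k2=z(1+12/13z)y_n
  y_{n+1}/y_n = 1 + 1/8z + 7/8z(1+12/13z) = 1 + z + 21/26z²
  Hence R(z) = 1 + z + 21/26z².

Solve |R(x)|<1 on ℝ⁻.
x=-1.26: |R|=1.0223
R=1: x+21/26x²=0 ⇒ x=−26/21=-1.2381; min R=1−1/(4·21/26)=0.6905>−1
Confirm numerically:
  x=-1.191: |R|=0.95470 <1
  x=-1.137: |R|=0.90716 <1
  x=-0.726: |R|=0.69972 <1
  x=-0.496: |R|=0.70271 <1
  x=-1.667: |R|=1.57749 >1
  x=-1.440: |R|=1.23483 >1
  x=-1.294: |R|=1.05843 >1
Interval (-1.2381, 0).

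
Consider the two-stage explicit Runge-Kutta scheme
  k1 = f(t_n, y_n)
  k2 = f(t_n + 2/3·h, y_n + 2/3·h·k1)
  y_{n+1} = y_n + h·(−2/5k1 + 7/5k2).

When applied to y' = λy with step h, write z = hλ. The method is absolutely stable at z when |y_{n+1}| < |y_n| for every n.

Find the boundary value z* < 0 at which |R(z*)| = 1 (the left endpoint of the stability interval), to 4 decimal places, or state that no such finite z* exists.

Test eqn y'=λy, z=hλ:
  k1=λy_n ⇒ h·k1=z·y_n;  k2=λ(1+2/3z)y_n ⇒ h·k2=z(1+2/3z)y_n
  y_{n+1}/y_n = 1 − 2/5z + 7/5z(1+2/3z) = 1 + z + 14/15z²
  Hence R(z) = 1 + z + 14/15z².

Need |R(x)|<1, x<0.
x=-1.09: |R|=1.0189
R=1: x+14/15x²=0 ⇒ x=−15/14=-1.0714; min R=1−1/(4·14/15)=0.7321>−1
Confirm numerically:
  x=-0.943: |R|=0.88697 <1
  x=-0.486: |R|=0.73445 <1
  x=-0.454: |R|=0.73837 <1
  x=-1.655: |R|=1.90142 >1
  x=-1.463: |R|=1.53468 >1
  x=-1.250: |R|=1.20833 >1
Stable set (-1.0714, 0).

left endpoint -1.0714.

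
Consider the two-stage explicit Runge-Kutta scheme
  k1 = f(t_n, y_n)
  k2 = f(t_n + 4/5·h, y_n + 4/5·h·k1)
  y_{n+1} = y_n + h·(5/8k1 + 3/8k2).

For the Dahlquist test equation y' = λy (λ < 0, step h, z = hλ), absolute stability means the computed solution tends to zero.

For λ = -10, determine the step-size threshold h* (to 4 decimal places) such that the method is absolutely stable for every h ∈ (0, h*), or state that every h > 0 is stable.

Set f=λy, z=hλ:
  k1=λy_n ⇒ h·k1=z·y_n;  k2=λ(1+4/5z)y_n ⇒ h·k2=z(1+4/5z)y_n
  y_{n+1}/y_n = 1 + 5/8z + 3/8z(1+4/5z) = 1 + z + 3/10z²
  so R(z) = 1 + z + 3/10z².

Solve |R(x)|<1 on ℝ⁻.
x=-0.52: |R|=0.5611
R=1: x+3/10x²=0 ⇒ x=−10/3=-3.3333; min R=1−1/(4·3/10)=0.1667>−1
Confirm numerically:
  x=-2.432: |R|=0.34239 <1
  x=-1.813: |R|=0.17309 <1
  x=-1.446: |R|=0.18127 <1
  x=-3.900: |R|=1.66300 >1
  x=-3.898: |R|=1.66032 >1
  x=-3.657: |R|=1.35509 >1
So |R|<1 on (-3.3333, 0).

(-3.3333,0); λ=-10 ⇒ h* = (10/3)/10 = 0.3333.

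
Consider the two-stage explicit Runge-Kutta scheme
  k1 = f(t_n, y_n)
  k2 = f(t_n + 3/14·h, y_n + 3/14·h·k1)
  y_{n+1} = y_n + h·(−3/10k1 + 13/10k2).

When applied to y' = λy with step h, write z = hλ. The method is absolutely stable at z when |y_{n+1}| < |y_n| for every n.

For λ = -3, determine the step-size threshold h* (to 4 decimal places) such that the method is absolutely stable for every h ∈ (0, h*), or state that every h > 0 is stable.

Test eqn y'=λy, z=hλ:
  k1=λy_n ⇒ h·k1=z·y_n;  k2=λ(1+3/14z)y_n ⇒ h·k2=z(1+3/14z)y_n
  y_{n+1}/y_n = 1 − 3/10z + 13/10z(1+3/14z) = 1 + z + 39/140z²
  Hence R(z) = 1 + z + 39/140z².

Solve |R(x)|<1 on ℝ⁻.
x=-1.57: |R|=0.1167
R=1: x+39/140x²=0 ⇒ x=−140/39=-3.5897; min R=1−1/(4·39/140)=0.1026>−1
Confirm numerically:
  x=-3.343: |R|=0.77022 <1
  x=-3.091: |R|=0.57055 <1
  x=-2.943: |R|=0.46978 <1
  x=-1.539: |R|=0.12080 <1
  x=-4.095: |R|=1.57637 >1
  x=-3.870: |R|=1.30214 >1
  x=-3.743: |R|=1.15980 >1
Interval (-3.5897, 0).

(-3.5897,0); λ=-3 ⇒ h* = (140/39)/3 = 1.1966.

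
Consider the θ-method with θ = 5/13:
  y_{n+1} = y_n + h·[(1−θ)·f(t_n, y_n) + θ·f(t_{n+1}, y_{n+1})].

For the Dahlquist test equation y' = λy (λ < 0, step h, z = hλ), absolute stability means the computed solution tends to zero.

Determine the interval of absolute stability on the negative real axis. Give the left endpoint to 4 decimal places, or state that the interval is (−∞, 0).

Test eqn y'=λy, z=hλ:
  y_{n+1} = y_n + z·[8/13·y_n + 5/13·y_{n+1}] ⇒ (1 − 5/13z)y_{n+1} = (1 + 8/13z)y_n
  so R(z) = (1 + 8/13z)/(1 − 5/13z).

Boundary: |R(x)|=1, x<0.
x=-0.47: |R|=0.6020
R=−1: 1+8/13x = −1+5/13x ⇒ -3/13x=2 ⇒ x=2/(-3/13)=-8.6667
Confirm numerically:
  x=-7.001: |R|=0.89591 <1
  x=-5.440: |R|=0.75920 <1
  x=-3.582: |R|=0.50650 <1
  x=-8.967: |R|=1.01558 >1
  x=-8.888: |R|=1.01156 >1
So |R|<1 on (-8.6667, 0).

(-8.6667, 0).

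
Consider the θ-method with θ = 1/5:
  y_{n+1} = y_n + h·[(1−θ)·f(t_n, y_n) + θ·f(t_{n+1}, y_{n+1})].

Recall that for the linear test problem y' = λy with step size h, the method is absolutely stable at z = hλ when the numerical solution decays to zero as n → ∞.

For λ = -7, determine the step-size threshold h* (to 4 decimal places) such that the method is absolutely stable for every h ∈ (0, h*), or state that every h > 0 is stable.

(-3.3333,0); λ=-7 ⇒ h* = (10/3)/7 = 0.4762.

On y'=λy, z=hλ:
  y_{n+1} = y_n + z·[4/5·y_n + 1/5·y_{n+1}] ⇒ (1 − 1/5z)y_{n+1} = (1 + 4/5z)y_n
  R(z) = (1 + 4/5z)/(1 − 1/5z).

Need |R(x)|<1, x<0.
x=-0.49: |R|=0.5537
R=−1: 1+4/5x = −1+1/5x ⇒ -3/5x=2 ⇒ x=2/(-3/5)=-3.3333
Confirm numerically:
  x=-2.621: |R|=0.71959 <1
  x=-2.254: |R|=0.55363 <1
  x=-1.586: |R|=0.20407 <1
  x=-1.457: |R|=0.12823 <1
  x=-3.844: |R|=1.17322 >1
  x=-3.695: |R|=1.12478 >1
  x=-3.584: |R|=1.08760 >1
Stable set (-3.3333, 0).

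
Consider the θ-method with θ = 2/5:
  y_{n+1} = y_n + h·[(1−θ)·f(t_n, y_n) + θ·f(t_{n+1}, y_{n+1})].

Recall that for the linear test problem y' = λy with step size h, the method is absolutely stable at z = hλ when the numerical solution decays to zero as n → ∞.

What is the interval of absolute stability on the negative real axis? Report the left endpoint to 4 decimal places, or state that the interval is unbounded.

With y'=λy (z=hλ):
  y_{n+1} = y_n + z·[3/5·y_n + 2/5·y_{n+1}] ⇒ (1 − 2/5z)y_{n+1} = (1 + 3/5z)y_n
  ⇒ R(z) = (1 + 3/5z)/(1 − 2/5z).

Need |R(x)|<1, x<0.
x=-0.74: |R|=0.4290
R=−1: 1+3/5x = −1+2/5x ⇒ -1/5x=2 ⇒ x=2/(-1/5)=-10.0000
Confirm numerically:
  x=-9.119: |R|=0.96209 <1
  x=-9.105: |R|=0.96144 <1
  x=-7.337: |R|=0.86464 <1
  x=-10.391: |R|=1.01517 >1
  x=-10.113: |R|=1.00448 >1
So |R|<1 on (-10.0000, 0).

z∈(-10.0000,0).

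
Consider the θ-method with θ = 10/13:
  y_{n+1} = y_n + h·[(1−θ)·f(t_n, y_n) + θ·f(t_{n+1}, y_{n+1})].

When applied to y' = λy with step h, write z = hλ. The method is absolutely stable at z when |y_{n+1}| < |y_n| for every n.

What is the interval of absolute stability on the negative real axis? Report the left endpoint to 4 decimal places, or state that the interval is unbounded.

unbounded; (−∞, 0).

Test eqn y'=λy, z=hλ:
  y_{n+1} = y_n + z·[3/13·y_n + 10/13·y_{n+1}] ⇒ (1 − 10/13z)y_{n+1} = (1 + 3/13z)y_n
  R(z) = (1 + 3/13z)/(1 − 10/13z).

Find x<0 with |R(x)|<1.
x=-0.61: |R|=0.5848
x=-2: |R|=0.2121
x=-10: |R|=0.1504
x=-100: |R|=0.2833
θ=10/13≥1/2 ⇒ |1+3/13x|<|1−10/13x| ∀x<0 ⇒ interval (−∞,0).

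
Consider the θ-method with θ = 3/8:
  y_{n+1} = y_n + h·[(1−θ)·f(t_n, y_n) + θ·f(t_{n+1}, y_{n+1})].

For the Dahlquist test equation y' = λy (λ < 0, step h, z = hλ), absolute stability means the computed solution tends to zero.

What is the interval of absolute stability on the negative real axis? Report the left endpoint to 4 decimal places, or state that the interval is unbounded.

(-8.0000, 0).

Set f=λy, z=hλ:
  y_{n+1} = y_n + z·[5/8·y_n + 3/8·y_{n+1}] ⇒ (1 − 3/8z)y_{n+1} = (1 + 5/8z)y_n
  so R(z) = (1 + 5/8z)/(1 − 3/8z).

Solve |R(x)|<1 on ℝ⁻.
x=-1.31: |R|=0.1215
R=−1: 1+5/8x = −1+3/8x ⇒ -1/4x=2 ⇒ x=2/(-1/4)=-8.0000
Confirm numerically:
  x=-6.712: |R|=0.90844 <1
  x=-5.434: |R|=0.78882 <1
  x=-3.843: |R|=0.57427 <1
  x=-3.746: |R|=0.55775 <1
  x=-8.414: |R|=1.02491 >1
  x=-8.129: |R|=1.00797 >1
Interval (-8.0000, 0).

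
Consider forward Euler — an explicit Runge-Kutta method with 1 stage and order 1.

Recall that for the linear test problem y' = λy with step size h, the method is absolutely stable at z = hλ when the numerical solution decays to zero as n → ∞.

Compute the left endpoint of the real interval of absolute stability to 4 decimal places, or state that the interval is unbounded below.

With y'=λy (z=hλ):
  order 1, 1-stage ⇒ R(z)=1+z
  (e.g. R(-1.04)=-0.04000, |R|=0.04000)

Boundary: |R(x)|=1, x<0.
x=-1.04: |R|=0.0400
|R(-2.19)|=1.1900 |R(-1.15)|=0.1500
Bisect:
  x_lo=-2.4461 |R|=1.4461  x_hi=-0.2384 |R|=0.7616
  mid=-1.34224 |R|=0.34224 →hi
  mid=-1.89415 |R|=0.89415 →hi
  mid=-2.17011 |R|=1.17011 →lo
  mid=-2.03213 |R|=1.03213 →lo
  mid=-1.96314 |R|=0.96314 →hi
  mid=-1.99763 |R|=0.99763 →hi
  mid=-2.01488 |R|=1.01488 →lo
  mid=-2.00626 |R|=1.00626 →lo
  mid=-2.00195 |R|=1.00195 →lo
  mid=-1.99979 |R|=0.99979 →hi
  ...
  [-2.00006,-1.99992] ⇒ x*=-2.0000
So |R|<1 on (-2.0000, 0).

z* = -2.0000.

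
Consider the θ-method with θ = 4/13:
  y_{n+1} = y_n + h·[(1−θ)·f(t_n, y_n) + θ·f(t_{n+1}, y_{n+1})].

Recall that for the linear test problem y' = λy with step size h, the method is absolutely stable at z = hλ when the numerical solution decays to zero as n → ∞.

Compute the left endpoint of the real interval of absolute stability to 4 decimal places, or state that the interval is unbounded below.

z* = -5.2000.

On y'=λy, z=hλ:
  y_{n+1} = y_n + z·[9/13·y_n + 4/13·y_{n+1}] ⇒ (1 − 4/13z)y_{n+1} = (1 + 9/13z)y_n
  R(z) = (1 + 9/13z)/(1 − 4/13z).

Find x<0 with |R(x)|<1.
x=-0.45: |R|=0.6047
R=−1: 1+9/13x = −1+4/13x ⇒ -5/13x=2 ⇒ x=2/(-5/13)=-5.2000
Confirm numerically:
  x=-5.143: |R|=0.99151 <1
  x=-4.999: |R|=0.96954 <1
  x=-3.535: |R|=0.69326 <1
  x=-3.443: |R|=0.67186 <1
  x=-5.589: |R|=1.05501 >1
  x=-5.582: |R|=1.05406 >1
  x=-5.267: |R|=1.00983 >1
Interval (-5.2000, 0).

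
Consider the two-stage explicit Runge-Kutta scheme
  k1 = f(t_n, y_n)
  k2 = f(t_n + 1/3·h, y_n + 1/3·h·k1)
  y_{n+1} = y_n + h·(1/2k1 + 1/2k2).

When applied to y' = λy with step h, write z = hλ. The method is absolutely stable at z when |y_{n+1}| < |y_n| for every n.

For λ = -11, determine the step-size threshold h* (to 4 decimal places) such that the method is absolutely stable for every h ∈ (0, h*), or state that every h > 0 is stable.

(-6.0000,0); λ=-11 ⇒ h* = (6)/11 = 0.5455.

With y'=λy (z=hλ):
  k1=λy_n ⇒ h·k1=z·y_n;  k2=λ(1+1/3z)y_n ⇒ h·k2=z(1+1/3z)y_n
  y_{n+1}/y_n = 1 + 1/2z + 1/2z(1+1/3z) = 1 + z + 1/6z²
  R(z) = 1 + z + 1/6z².

Find x<0 with |R(x)|<1.
x=-1.5: |R|=0.1250
R=1: x+1/6x²=0 ⇒ x=−6=-6.0000; min R=1−1/(4·1/6)=-0.5000>−1
Confirm numerically:
  x=-5.420: |R|=0.47607 <1
  x=-3.827: |R|=0.38601 <1
  x=-3.182: |R|=0.49448 <1
  x=-6.451: |R|=1.48490 >1
  x=-6.066: |R|=1.06673 >1
Stable set (-6.0000, 0).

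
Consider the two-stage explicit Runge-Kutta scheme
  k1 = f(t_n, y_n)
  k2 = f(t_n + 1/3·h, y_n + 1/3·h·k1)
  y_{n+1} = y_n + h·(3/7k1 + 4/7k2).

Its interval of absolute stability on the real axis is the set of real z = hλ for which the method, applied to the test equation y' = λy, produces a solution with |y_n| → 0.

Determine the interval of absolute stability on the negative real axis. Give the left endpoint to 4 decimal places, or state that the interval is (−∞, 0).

Set f=λy, z=hλ:
  k1=λy_n ⇒ h·k1=z·y_n;  k2=λ(1+1/3z)y_n ⇒ h·k2=z(1+1/3z)y_n
  y_{n+1}/y_n = 1 + 3/7z + 4/7z(1+1/3z) = 1 + z + 4/21z²
  so R(z) = 1 + z + 4/21z².

Find x<0 with |R(x)|<1.
x=-0.96: |R|=0.2155
R=1: x+4/21x²=0 ⇒ x=−21/4=-5.2500; min R=1−1/(4·4/21)=-0.3125>−1
Confirm numerically:
  x=-4.366: |R|=0.26485 <1
  x=-3.887: |R|=0.00914 <1
  x=-2.901: |R|=0.29799 <1
  x=-2.232: |R|=0.28308 <1
  x=-5.786: |R|=1.59072 >1
  x=-5.697: |R|=1.48506 >1
  x=-5.358: |R|=1.11022 >1
So |R|<1 on (-5.2500, 0).

(-5.2500, 0).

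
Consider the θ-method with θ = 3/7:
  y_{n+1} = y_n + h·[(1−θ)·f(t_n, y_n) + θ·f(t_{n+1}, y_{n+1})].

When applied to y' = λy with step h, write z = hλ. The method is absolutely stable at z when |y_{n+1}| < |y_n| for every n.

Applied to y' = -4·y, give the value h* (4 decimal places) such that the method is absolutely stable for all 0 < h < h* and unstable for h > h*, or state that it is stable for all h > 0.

(-14.0000,0); λ=-4 ⇒ h* = (14)/4 = 3.5000.

Set f=λy, z=hλ:
  y_{n+1} = y_n + z·[4/7·y_n + 3/7·y_{n+1}] ⇒ (1 − 3/7z)y_{n+1} = (1 + 4/7z)y_n
  Hence R(z) = (1 + 4/7z)/(1 − 3/7z).

Solve |R(x)|<1 on ℝ⁻.
x=-1.45: |R|=0.1057
R=−1: 1+4/7x = −1+3/7x ⇒ -1/7x=2 ⇒ x=2/(-1/7)=-14.0000
Confirm numerically:
  x=-9.210: |R|=0.86168 <1
  x=-8.789: |R|=0.84383 <1
  x=-7.202: |R|=0.76236 <1
  x=-14.320: |R|=1.00641 >1
  x=-14.212: |R|=1.00427 >1
Interval (-14.0000, 0).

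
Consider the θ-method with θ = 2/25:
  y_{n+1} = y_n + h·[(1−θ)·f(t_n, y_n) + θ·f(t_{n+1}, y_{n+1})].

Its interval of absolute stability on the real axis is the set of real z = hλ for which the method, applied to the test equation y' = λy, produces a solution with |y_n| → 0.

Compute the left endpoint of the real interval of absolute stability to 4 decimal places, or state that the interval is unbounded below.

Set f=λy, z=hλ:
  y_{n+1} = y_n + z·[23/25·y_n + 2/25·y_{n+1}] ⇒ (1 − 2/25z)y_{n+1} = (1 + 23/25z)y_n
  Hence R(z) = (1 + 23/25z)/(1 − 2/25z).

Find x<0 with |R(x)|<1.
x=-1.71: |R|=0.5042
R=−1: 1+23/25x = −1+2/25x ⇒ -21/25x=2 ⇒ x=2/(-21/25)=-2.3810
Confirm numerically:
  x=-1.217: |R|=0.10903 <1
  x=-1.129: |R|=0.03548 <1
  x=-1.105: |R|=0.01525 <1
  x=-1.027: |R|=0.05097 <1
  x=-2.638: |R|=1.17829 >1
  x=-2.486: |R|=1.07360 >1
  x=-2.455: |R|=1.05199 >1
So |R|<1 on (-2.3810, 0).

left endpoint -2.3810.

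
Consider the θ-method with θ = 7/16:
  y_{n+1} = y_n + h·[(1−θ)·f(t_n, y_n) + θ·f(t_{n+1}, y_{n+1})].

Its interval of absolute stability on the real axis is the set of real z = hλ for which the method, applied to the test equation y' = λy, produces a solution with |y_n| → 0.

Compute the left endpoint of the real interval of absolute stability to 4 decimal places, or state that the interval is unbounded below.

Set f=λy, z=hλ:
  y_{n+1} = y_n + z·[9/16·y_n + 7/16·y_{n+1}] ⇒ (1 − 7/16z)y_{n+1} = (1 + 9/16z)y_n
  ⇒ R(z) = (1 + 9/16z)/(1 − 7/16z).

Solve |R(x)|<1 on ℝ⁻.
x=-1.69: |R|=0.0284
R=−1: 1+9/16x = −1+7/16x ⇒ -1/8x=2 ⇒ x=2/(-1/8)=-16.0000
Confirm numerically:
  x=-12.473: |R|=0.93172 <1
  x=-10.619: |R|=0.88086 <1
  x=-7.907: |R|=0.77314 <1
  x=-16.118: |R|=1.00183 >1
  x=-16.107: |R|=1.00166 >1
Interval (-16.0000, 0).

z* = -16.0000.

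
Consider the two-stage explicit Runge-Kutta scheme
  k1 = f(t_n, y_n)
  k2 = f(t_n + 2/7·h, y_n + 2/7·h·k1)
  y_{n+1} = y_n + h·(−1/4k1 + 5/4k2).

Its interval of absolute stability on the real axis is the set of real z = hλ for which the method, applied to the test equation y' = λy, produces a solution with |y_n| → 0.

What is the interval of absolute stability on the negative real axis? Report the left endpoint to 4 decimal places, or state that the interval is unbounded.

With y'=λy (z=hλ):
  k1=λy_n ⇒ h·k1=z·y_n;  k2=λ(1+2/7z)y_n ⇒ h·k2=z(1+2/7z)y_n
  y_{n+1}/y_n = 1 − 1/4z + 5/4z(1+2/7z) = 1 + z + 5/14z²
  ⇒ R(z) = 1 + z + 5/14z².

Boundary: |R(x)|=1, x<0.
x=-1.7: |R|=0.3321
R=1: x+5/14x²=0 ⇒ x=−14/5=-2.8000; min R=1−1/(4·5/14)=0.3000>−1
Confirm numerically:
  x=-2.495: |R|=0.72822 <1
  x=-2.447: |R|=0.69150 <1
  x=-2.040: |R|=0.44629 <1
  x=-3.220: |R|=1.48300 >1
  x=-2.843: |R|=1.04366 >1
So |R|<1 on (-2.8000, 0).

(-2.8000, 0).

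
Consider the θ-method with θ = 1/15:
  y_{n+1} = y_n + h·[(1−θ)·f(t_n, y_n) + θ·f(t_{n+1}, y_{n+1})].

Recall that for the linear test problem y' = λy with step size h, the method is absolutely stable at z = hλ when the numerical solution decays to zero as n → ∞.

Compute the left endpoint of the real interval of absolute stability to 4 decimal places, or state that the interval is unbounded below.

left endpoint -2.3077.

Set f=λy, z=hλ:
  y_{n+1} = y_n + z·[14/15·y_n + 1/15·y_{n+1}] ⇒ (1 − 1/15z)y_{n+1} = (1 + 14/15z)y_n
  R(z) = (1 + 14/15z)/(1 − 1/15z).

Boundary: |R(x)|=1, x<0.
x=-0.41: |R|=0.6009
R=−1: 1+14/15x = −1+1/15x ⇒ -13/15x=2 ⇒ x=2/(-13/15)=-2.3077
Confirm numerically:
  x=-1.982: |R|=0.75068 <1
  x=-1.178: |R|=0.09222 <1
  x=-1.076: |R|=0.00398 <1
  x=-1.002: |R|=0.06074 <1
  x=-2.844: |R|=1.39072 >1
  x=-2.605: |R|=1.21954 >1
  x=-2.412: |R|=1.07788 >1
Stable set (-2.3077, 0).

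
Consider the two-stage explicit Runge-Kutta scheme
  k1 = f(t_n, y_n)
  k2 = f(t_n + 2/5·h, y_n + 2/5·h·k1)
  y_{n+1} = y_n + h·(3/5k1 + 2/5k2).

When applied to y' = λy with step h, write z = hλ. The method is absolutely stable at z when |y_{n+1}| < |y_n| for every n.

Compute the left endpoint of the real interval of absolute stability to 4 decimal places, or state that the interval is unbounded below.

Set f=λy, z=hλ:
  k1=λy_n ⇒ h·k1=z·y_n;  k2=λ(1+2/5z)y_n ⇒ h·k2=z(1+2/5z)y_n
  y_{n+1}/y_n = 1 + 3/5z + 2/5z(1+2/5z) = 1 + z + 4/25z²
  so R(z) = 1 + z + 4/25z².

Boundary: |R(x)|=1, x<0.
x=-1.63: |R|=0.2049
R=1: x+4/25x²=0 ⇒ x=−25/4=-6.2500; min R=1−1/(4·4/25)=-0.5625>−1
Confirm numerically:
  x=-4.827: |R|=0.09901 <1
  x=-3.100: |R|=0.56240 <1
  x=-2.697: |R|=0.53319 <1
  x=-2.618: |R|=0.52137 <1
  x=-6.800: |R|=1.59840 >1
  x=-6.777: |R|=1.57144 >1
  x=-6.507: |R|=1.26757 >1
Stable set (-6.2500, 0).

z* = -6.2500.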